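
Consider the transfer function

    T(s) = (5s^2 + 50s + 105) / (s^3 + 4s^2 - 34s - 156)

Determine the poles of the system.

s = -5 ± j, 6

The poles are the roots of the denominator s^3 + 4s^2 - 34s - 156 = 0.
Trying s = 6: the polynomial evaluates to 0, so (s - 6) is a factor.
Dividing out leaves s^2 + 10s + 26 = 0.
The quadratic formula then gives s = -5 ± 1j.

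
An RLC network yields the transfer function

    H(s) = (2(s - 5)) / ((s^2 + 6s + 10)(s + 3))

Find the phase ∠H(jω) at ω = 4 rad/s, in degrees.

At s = j4: numerator = -10 + j8, denominator = -114 + j48.
∠H = ∠num − ∠den = 141.34° − (157.17°) = -15.83°.

∠H(j4) ≈ -15.83°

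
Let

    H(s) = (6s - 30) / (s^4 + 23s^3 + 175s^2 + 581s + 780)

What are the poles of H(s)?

s = -3 ± 2j, -12, -5

The poles are the roots of the denominator s^4 + 23s^3 + 175s^2 + 581s + 780 = 0.
Trying s = -12: the polynomial evaluates to 0, so (s + 12) is a factor.
Dividing out leaves s^3 + 11s^2 + 43s + 65 = 0.
This factors further as (s^2 + 6s + 13)(s + 5) = 0.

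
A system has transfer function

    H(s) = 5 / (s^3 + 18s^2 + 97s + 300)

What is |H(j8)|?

Substitute s = j8: numerator = 5, denominator = -852 + j264.
|H(j8)| = |5| / |-852 + j264| = 5 / 891.96 ≈ 0.005606.

|H(j8)| ≈ 0.005606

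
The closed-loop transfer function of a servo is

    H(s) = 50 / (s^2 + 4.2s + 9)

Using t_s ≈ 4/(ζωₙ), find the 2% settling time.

Comparing s^2 + 4.2s + 9 to s^2 + 2ζωₙs + ωₙ²: ωₙ = 3 rad/s and ζ = 4.2/(2·3) = 0.7.
ζωₙ = 4.2/2 = 2.1, so t_s ≈ 4/(ζωₙ) = 4/2.1 ≈ 1.905 s.

t_s ≈ 1.905 s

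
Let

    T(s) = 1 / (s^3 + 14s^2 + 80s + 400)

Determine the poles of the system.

The poles are the roots of the denominator s^3 + 14s^2 + 80s + 400 = 0.
Trying s = -10: the polynomial evaluates to 0, so (s + 10) is a factor.
Dividing out leaves s^2 + 4s + 40 = 0.
The quadratic formula then gives s = -2 ± 6j.

s = -2 + 6j, -2 - 6j, -10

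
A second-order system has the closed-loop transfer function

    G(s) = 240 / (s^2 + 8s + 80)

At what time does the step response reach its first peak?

t_p ≈ 0.3927 s

Comparing s^2 + 8s + 80 to s^2 + 2ζωₙs + ωₙ²: ωₙ = √80 ≈ 8.944 rad/s and ζ = 8/(2·√80) ≈ 0.4472.
ζωₙ = 8/2 = 4, so ω_d = ωₙ√(1−ζ²) = √(ωₙ² − (ζωₙ)²) = √(80 − 4²) = √64 = 8 rad/s.
t_p = π/ω_d = π/8 ≈ 0.3927 s.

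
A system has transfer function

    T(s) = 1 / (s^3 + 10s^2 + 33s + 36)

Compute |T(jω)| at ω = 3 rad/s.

Substitute s = j3: numerator = 1, denominator = -54 + j72.
|T(j3)| = |1| / |-54 + j72| = 1 / 90 ≈ 0.01111.

|T(j3)| ≈ 0.01111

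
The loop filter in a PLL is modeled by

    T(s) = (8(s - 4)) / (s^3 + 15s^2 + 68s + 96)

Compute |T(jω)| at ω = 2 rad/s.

|T(j2)| ≈ 0.2691

Substitute s = j2: numerator = -32 + j16, denominator = 36 + j128.
|T(j2)| = |-32 + j16| / |36 + j128| = 35.777 / 132.97 ≈ 0.2691.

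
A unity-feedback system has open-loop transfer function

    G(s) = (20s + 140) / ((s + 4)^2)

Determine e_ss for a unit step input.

G(s) has no poles at the origin.
This is a Type 0 system. Kp = lim_{s→0} G(s) = 140/16 = 35/4.
e_ss = 1/(1 + Kp) = 1/(1 + 35/4) = 4/39 ≈ 0.1026.

e_ss = 0.1026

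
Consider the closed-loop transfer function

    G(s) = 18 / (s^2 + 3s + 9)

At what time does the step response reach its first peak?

t_p ≈ 1.209 s

Comparing s^2 + 3s + 9 to s^2 + 2ζωₙs + ωₙ²: ωₙ = 3 rad/s and ζ = 3/(2·3) = 0.5.
ζωₙ = 3/2 = 1.5, so ω_d = ωₙ√(1−ζ²) = √(ωₙ² − (ζωₙ)²) = √(9 − 1.5²) = √6.75 ≈ 2.598 rad/s.
t_p = π/ω_d = π/2.598 ≈ 1.209 s.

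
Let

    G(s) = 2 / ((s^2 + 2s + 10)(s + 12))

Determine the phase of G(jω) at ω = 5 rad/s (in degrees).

∠G(j5) ≈ -168.9°

At s = j5: numerator = 2, denominator = -230 + j45.
∠G = ∠num − ∠den = 0° − (168.93°) = -168.9°.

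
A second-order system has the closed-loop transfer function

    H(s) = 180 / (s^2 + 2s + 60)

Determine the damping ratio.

Compare the denominator to the standard form s^2 + 2ζωₙs + ωₙ².
ωₙ² = 60, so ωₙ = √60 ≈ 7.746 rad/s.
2ζωₙ = 2, so ζ = 2/(2·√60) ≈ 0.1291.

ζ ≈ 0.1291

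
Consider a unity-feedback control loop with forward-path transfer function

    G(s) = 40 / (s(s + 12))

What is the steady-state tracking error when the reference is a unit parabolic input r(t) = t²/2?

e_ss = ∞

G(s) has one pole at the origin.
This is a Type 1 system; Ka = lim_{s→0} s^2·G(s) = 0, so the steady-state error for a parabola input is infinite.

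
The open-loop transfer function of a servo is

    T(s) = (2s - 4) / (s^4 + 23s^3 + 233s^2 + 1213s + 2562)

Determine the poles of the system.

s = -5 + 6j, -5 - 6j, -6, -7

The poles are the roots of the denominator s^4 + 23s^3 + 233s^2 + 1213s + 2562 = 0.
Trying s = -6: the polynomial evaluates to 0, so (s + 6) is a factor.
Dividing out leaves s^3 + 17s^2 + 131s + 427 = 0.
This factors further as (s^2 + 10s + 61)(s + 7) = 0.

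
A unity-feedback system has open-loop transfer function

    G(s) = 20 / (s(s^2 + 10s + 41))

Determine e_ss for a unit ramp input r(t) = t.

e_ss = 2.050

G(s) has one pole at the origin.
This is a Type 1 system. Kv = lim_{s→0} s·G(s) = 20/41.
e_ss = 1/Kv = 1/(20/41) = 41/20 ≈ 2.050.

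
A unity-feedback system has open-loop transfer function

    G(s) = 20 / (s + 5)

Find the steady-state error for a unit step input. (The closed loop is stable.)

e_ss = 0.2000

G(s) has no poles at the origin.
This is a Type 0 system. Kp = lim_{s→0} G(s) = 20/5 = 4.
e_ss = 1/(1 + Kp) = 1/(1 + 4) = 1/5 ≈ 0.2000.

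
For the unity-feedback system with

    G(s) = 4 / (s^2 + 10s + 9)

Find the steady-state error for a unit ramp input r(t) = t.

e_ss = ∞

G(s) has no poles at the origin.
This is a Type 0 system; Kv = lim_{s→0} s·G(s) = 0, so the steady-state error for a ramp input is infinite.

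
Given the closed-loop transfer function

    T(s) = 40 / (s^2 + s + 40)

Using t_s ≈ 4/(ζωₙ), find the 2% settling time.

Comparing s^2 + s + 40 to s^2 + 2ζωₙs + ωₙ²: ωₙ = √40 ≈ 6.325 rad/s and ζ = 1/(2·√40) ≈ 0.07906.
ζωₙ = 1/2 = 0.5, so t_s ≈ 4/(ζωₙ) = 4/0.5 = 8 s.

t_s ≈ 8 s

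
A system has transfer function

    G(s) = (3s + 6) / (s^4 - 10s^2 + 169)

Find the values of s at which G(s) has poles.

s = 3 ± 2j, -3 ± 2j

The poles are the roots of the denominator s^4 - 10s^2 + 169 = 0.
No real roots exist; factor into two real quadratics: (s^2 - 6s + 13)(s^2 + 6s + 13) = 0.
Each quadratic gives a conjugate pair via the quadratic formula.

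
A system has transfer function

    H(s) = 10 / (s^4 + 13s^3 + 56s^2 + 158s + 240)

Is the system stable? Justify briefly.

stable

The denominator s^4 + 13s^3 + 56s^2 + 158s + 240 factors as (s + 3)(s + 8)(s^2 + 2s + 10), giving poles at s = -3, -8, -1 + 3j, -1 - 3j.
Since all poles lie strictly in the left half-plane, the system is stable.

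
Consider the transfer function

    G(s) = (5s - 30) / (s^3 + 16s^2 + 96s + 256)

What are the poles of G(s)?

s = -8, -4 ± 4j

The poles are the roots of the denominator s^3 + 16s^2 + 96s + 256 = 0.
Trying s = -8: the polynomial evaluates to 0, so (s + 8) is a factor.
Dividing out leaves s^2 + 8s + 32 = 0.
The quadratic formula then gives s = -4 ± 4j.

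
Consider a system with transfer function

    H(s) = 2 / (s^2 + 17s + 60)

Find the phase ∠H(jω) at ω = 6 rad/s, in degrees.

At s = j6: numerator = 2, denominator = 24 + j102.
∠H = ∠num − ∠den = 0° − (76.759°) = -76.76°.

∠H(j6) ≈ -76.76°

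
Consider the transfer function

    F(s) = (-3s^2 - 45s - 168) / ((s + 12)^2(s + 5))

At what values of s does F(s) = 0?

s = -7, -8

Set the numerator to zero: -3s^2 - 45s - 168 = 0, i.e. -3·(s^2 + 15s + 56) = 0.
Factoring: (s + 7)(s + 8) = 0.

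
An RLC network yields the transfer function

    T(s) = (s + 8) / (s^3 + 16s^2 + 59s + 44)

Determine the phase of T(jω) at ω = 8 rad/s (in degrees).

∠T(j8) ≈ -137.3°

At s = j8: numerator = 8 + j8, denominator = -980 - j40.
∠T = ∠num − ∠den = 45° − (-177.66°) = 222.7°, which wraps to -137.3°.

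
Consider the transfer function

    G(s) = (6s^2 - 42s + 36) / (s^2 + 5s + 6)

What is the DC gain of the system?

G(0) = 6

Set s = 0: G(0) = (36) / (6) = 6.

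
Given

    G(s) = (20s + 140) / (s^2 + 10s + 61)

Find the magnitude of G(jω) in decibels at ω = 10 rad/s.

|G(j10)|_dB ≈ 7.14 dB

Substitute s = j10: numerator = 140 + j200, denominator = -39 + j100.
|G(j10)| = |140 + j200| / |-39 + j100| = 244.13 / 107.34 ≈ 2.274.
In decibels: 20·log₁₀(2.274) ≈ 7.14 dB.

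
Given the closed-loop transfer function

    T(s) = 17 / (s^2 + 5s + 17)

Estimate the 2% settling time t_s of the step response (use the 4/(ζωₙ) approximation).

Comparing s^2 + 5s + 17 to s^2 + 2ζωₙs + ωₙ²: ωₙ = √17 ≈ 4.123 rad/s and ζ = 5/(2·√17) ≈ 0.6063.
ζωₙ = 5/2 = 2.5, so t_s ≈ 4/(ζωₙ) = 4/2.5 = 1.600 s.

t_s ≈ 1.600 s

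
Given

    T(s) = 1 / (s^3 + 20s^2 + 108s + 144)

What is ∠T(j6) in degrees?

∠T(j6) ≈ -143.1°

At s = j6: numerator = 1, denominator = -576 + j432.
∠T = ∠num − ∠den = 0° − (143.13°) = -143.1°.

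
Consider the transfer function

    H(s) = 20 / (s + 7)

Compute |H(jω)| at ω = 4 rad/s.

|H(j4)| ≈ 2.481

Substitute s = j4: numerator = 20, denominator = 7 + j4.
|H(j4)| = |20| / |7 + j4| = 20 / 8.0623 ≈ 2.481.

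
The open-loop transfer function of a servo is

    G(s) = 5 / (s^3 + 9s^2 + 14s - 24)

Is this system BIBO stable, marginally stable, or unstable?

unstable

The denominator s^3 + 9s^2 + 14s - 24 factors as (s + 6)(s - 1)(s + 4), giving poles at s = -6, 1, -4.
Since the pole(s) at s = 1 lie in the right half-plane, the system is unstable.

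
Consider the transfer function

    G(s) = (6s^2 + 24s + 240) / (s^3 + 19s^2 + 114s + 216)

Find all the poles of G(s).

The poles are the roots of the denominator s^3 + 19s^2 + 114s + 216 = 0.
Trying s = -6: the polynomial evaluates to 0, so (s + 6) is a factor.
Dividing out leaves s^2 + 13s + 36 = 0.
Factoring the quadratic: (s + 9)(s + 4) = 0.

s = -6, -9, -4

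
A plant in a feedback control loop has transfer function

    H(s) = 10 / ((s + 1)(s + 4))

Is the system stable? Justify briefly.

The poles can be read from the denominator factors: s = -1, -4.
Since all poles lie strictly in the left half-plane, the system is stable.

stable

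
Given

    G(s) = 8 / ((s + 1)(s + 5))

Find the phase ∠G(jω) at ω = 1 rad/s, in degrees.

At s = j1: numerator = 8, denominator = 4 + j6.
∠G = ∠num − ∠den = 0° − (56.310°) = -56.31°.

∠G(j1) ≈ -56.31°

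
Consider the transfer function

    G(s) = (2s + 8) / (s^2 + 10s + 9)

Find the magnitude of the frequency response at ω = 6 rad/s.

Substitute s = j6: numerator = 8 + j12, denominator = -27 + j60.
|G(j6)| = |8 + j12| / |-27 + j60| = 14.422 / 65.795 ≈ 0.2192.

|G(j6)| ≈ 0.2192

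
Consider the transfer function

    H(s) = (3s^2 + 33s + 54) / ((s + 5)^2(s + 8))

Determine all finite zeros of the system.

Set the numerator to zero: 3s^2 + 33s + 54 = 0, i.e. 3·(s^2 + 11s + 18) = 0.
Factoring: (s + 9)(s + 2) = 0.

s = -9, -2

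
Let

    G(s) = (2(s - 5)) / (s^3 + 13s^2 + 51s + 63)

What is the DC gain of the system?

G(0) = -10/63 ≈ -0.1587

Set s = 0: G(0) = (-10) / (63) = -10/63.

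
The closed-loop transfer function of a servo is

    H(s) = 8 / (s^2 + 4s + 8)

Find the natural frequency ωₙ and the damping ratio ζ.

ωₙ ≈ 2.828 rad/s, ζ ≈ 0.7071

Compare the denominator to the standard form s^2 + 2ζωₙs + ωₙ².
ωₙ² = 8, so ωₙ = √8 ≈ 2.828 rad/s.
2ζωₙ = 4, so ζ = 4/(2·√8) ≈ 0.7071.
With ζ = 0.7071 the response is underdamped.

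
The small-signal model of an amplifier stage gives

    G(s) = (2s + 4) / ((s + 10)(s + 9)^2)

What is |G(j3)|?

|G(j3)| ≈ 0.007674

Substitute s = j3: numerator = 4 + j6, denominator = 558 + j756.
|G(j3)| = |4 + j6| / |558 + j756| = 7.2111 / 939.63 ≈ 0.007674.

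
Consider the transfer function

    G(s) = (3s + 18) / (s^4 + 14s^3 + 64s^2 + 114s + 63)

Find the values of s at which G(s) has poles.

s = -3, -3, -7, -1

The poles are the roots of the denominator s^4 + 14s^3 + 64s^2 + 114s + 63 = 0.
Trying s = -3: the polynomial evaluates to 0, so (s + 3) is a factor.
Dividing out leaves s^3 + 11s^2 + 31s + 21 = 0.
This factors further as (s + 3)(s + 7)(s + 1) = 0.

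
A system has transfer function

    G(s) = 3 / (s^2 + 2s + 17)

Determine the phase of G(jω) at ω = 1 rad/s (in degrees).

At s = j1: numerator = 3, denominator = 16 + j2.
∠G = ∠num − ∠den = 0° − (7.1250°) = -7.125°.

∠G(j1) ≈ -7.125°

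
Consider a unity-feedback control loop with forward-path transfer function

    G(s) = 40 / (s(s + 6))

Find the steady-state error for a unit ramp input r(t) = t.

G(s) has one pole at the origin.
This is a Type 1 system. Kv = lim_{s→0} s·G(s) = 40/6 = 20/3.
e_ss = 1/Kv = 1/(20/3) = 3/20 ≈ 0.1500.

e_ss = 0.1500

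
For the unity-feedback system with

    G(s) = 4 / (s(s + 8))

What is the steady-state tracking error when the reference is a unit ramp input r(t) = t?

G(s) has one pole at the origin.
This is a Type 1 system. Kv = lim_{s→0} s·G(s) = 4/8 = 1/2.
e_ss = 1/Kv = 1/(1/2) = 2.

e_ss = 2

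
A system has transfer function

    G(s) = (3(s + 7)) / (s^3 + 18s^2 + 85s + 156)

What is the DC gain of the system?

G(0) = 7/52 ≈ 0.1346

Set s = 0: G(0) = (21) / (156) = 7/52.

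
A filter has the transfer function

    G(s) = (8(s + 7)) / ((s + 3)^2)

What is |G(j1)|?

|G(j1)| ≈ 5.657

Substitute s = j1: numerator = 56 + j8, denominator = 8 + j6.
|G(j1)| = |56 + j8| / |8 + j6| = 56.569 / 10 ≈ 5.657.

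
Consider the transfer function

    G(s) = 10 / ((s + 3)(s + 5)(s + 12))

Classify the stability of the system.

The poles can be read from the denominator factors: s = -3, -5, -12.
Since all poles lie strictly in the left half-plane, the system is stable.

stable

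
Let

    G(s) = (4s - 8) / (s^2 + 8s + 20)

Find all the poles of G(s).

The poles are the roots of the denominator s^2 + 8s + 20 = 0.
Using the quadratic formula: s = (-8 ± √(-16))/2 = -4 ± 2j.

s = -4 ± 2j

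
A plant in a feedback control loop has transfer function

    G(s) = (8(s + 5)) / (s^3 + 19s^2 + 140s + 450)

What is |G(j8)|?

Substitute s = j8: numerator = 40 + j64, denominator = -766 + j608.
|G(j8)| = |40 + j64| / |-766 + j608| = 75.472 / 977.97 ≈ 0.07717.

|G(j8)| ≈ 0.07717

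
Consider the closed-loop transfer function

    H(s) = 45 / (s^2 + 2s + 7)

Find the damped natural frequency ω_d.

Comparing s^2 + 2s + 7 to s^2 + 2ζωₙs + ωₙ²: ωₙ = √7 ≈ 2.646 rad/s and ζ = 2/(2·√7) ≈ 0.3780.
ζωₙ = 2/2 = 1, so ω_d = ωₙ√(1−ζ²) = √(ωₙ² − (ζωₙ)²) = √(7 − 1²) = √6 ≈ 2.449 rad/s.

ω_d ≈ 2.449 rad/s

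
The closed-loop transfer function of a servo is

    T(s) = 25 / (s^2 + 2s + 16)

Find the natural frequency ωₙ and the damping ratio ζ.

ωₙ = 4 rad/s, ζ = 0.25

Compare the denominator to the standard form s^2 + 2ζωₙs + ωₙ².
ωₙ² = 16, so ωₙ = 4 rad/s.
2ζωₙ = 2, so ζ = 2/(2·4) = 0.25.
With ζ = 0.25 the response is underdamped.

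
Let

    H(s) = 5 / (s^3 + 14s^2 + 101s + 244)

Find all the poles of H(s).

The poles are the roots of the denominator s^3 + 14s^2 + 101s + 244 = 0.
Trying s = -4: the polynomial evaluates to 0, so (s + 4) is a factor.
Dividing out leaves s^2 + 10s + 61 = 0.
The quadratic formula then gives s = -5 ± 6j.

s = -5 + 6j, -5 - 6j, -4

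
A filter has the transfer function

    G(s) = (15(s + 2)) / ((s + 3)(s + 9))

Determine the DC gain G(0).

G(0) = 10/9 ≈ 1.111

At s = 0 each factor (s + a) contributes a and each (s^2 + bs + c) contributes c.
G(0) = 15·(2) / ((3) · (9)) = 30/27 = 10/9.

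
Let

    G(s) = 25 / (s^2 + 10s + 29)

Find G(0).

G(0) = 25/29 ≈ 0.8621

At s = 0 each factor (s + a) contributes a and each (s^2 + bs + c) contributes c.
G(0) = 25·1 / ((29)) = 25/29 = 25/29.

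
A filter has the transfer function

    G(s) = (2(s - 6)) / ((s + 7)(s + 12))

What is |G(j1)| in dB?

Substitute s = j1: numerator = -12 + j2, denominator = 83 + j19.
|G(j1)| = |-12 + j2| / |83 + j19| = 12.166 / 85.147 ≈ 0.1429.
In decibels: 20·log₁₀(0.1429) ≈ -16.9 dB.

|G(j1)|_dB ≈ -16.9 dB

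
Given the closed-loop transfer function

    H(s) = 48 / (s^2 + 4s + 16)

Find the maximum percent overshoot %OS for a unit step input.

Comparing s^2 + 4s + 16 to s^2 + 2ζωₙs + ωₙ²: ωₙ = 4 rad/s and ζ = 4/(2·4) = 0.5.
%OS = 100·exp(−πζ/√(1−ζ²)) = 100·exp(−π·0.5/√(1−0.5²)) ≈ 16.3%.

%OS ≈ 16.3%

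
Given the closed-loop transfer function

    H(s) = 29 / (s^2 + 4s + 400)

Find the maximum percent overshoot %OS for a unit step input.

Comparing s^2 + 4s + 400 to s^2 + 2ζωₙs + ωₙ²: ωₙ = 20 rad/s and ζ = 4/(2·20) = 0.1.
%OS = 100·exp(−πζ/√(1−ζ²)) = 100·exp(−π·0.1/√(1−0.1²)) ≈ 72.9%.

%OS ≈ 72.9%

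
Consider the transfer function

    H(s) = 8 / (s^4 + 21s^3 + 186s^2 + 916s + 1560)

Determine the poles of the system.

s = -4 + 6j, -4 - 6j, -3, -10

The poles are the roots of the denominator s^4 + 21s^3 + 186s^2 + 916s + 1560 = 0.
Trying s = -3: the polynomial evaluates to 0, so (s + 3) is a factor.
Dividing out leaves s^3 + 18s^2 + 132s + 520 = 0.
This factors further as (s^2 + 8s + 52)(s + 10) = 0.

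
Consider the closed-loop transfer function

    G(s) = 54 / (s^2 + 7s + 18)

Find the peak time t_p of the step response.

Comparing s^2 + 7s + 18 to s^2 + 2ζωₙs + ωₙ²: ωₙ = √18 ≈ 4.243 rad/s and ζ = 7/(2·√18) ≈ 0.8250.
ζωₙ = 7/2 = 3.5, so ω_d = ωₙ√(1−ζ²) = √(ωₙ² − (ζωₙ)²) = √(18 − 3.5²) = √5.75 ≈ 2.398 rad/s.
t_p = π/ω_d = π/2.398 ≈ 1.310 s.

t_p ≈ 1.310 s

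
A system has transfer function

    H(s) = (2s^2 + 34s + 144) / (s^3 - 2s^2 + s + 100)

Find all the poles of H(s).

s = 3 + 4j, 3 - 4j, -4

The poles are the roots of the denominator s^3 - 2s^2 + s + 100 = 0.
Trying s = -4: the polynomial evaluates to 0, so (s + 4) is a factor.
Dividing out leaves s^2 - 6s + 25 = 0.
The quadratic formula then gives s = 3 ± 4j.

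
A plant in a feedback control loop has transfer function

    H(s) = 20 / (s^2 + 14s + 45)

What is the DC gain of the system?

Set s = 0: H(0) = (20) / (45) = 4/9.

H(0) = 4/9 ≈ 0.4444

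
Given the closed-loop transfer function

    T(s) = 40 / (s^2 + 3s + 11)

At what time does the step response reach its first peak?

t_p ≈ 1.062 s

Comparing s^2 + 3s + 11 to s^2 + 2ζωₙs + ωₙ²: ωₙ = √11 ≈ 3.317 rad/s and ζ = 3/(2·√11) ≈ 0.4523.
ζωₙ = 3/2 = 1.5, so ω_d = ωₙ√(1−ζ²) = √(ωₙ² − (ζωₙ)²) = √(11 − 1.5²) = √8.75 ≈ 2.958 rad/s.
t_p = π/ω_d = π/2.958 ≈ 1.062 s.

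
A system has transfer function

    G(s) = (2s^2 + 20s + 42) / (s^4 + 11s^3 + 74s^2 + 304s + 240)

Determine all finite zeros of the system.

s = -7, -3

Set the numerator to zero: 2s^2 + 20s + 42 = 0, i.e. 2·(s^2 + 10s + 21) = 0.
Factoring: (s + 7)(s + 3) = 0.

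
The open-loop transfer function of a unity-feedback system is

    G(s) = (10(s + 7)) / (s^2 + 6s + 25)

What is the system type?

Type 0

The denominator has no factor of s at the origin — no free integrator — so this is a Type 0 system.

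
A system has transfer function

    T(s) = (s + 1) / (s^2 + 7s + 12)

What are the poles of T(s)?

s = -3, -4

The poles are the roots of the denominator s^2 + 7s + 12 = 0.
Factoring: (s + 3)(s + 4) = 0, so s = -3 and s = -4.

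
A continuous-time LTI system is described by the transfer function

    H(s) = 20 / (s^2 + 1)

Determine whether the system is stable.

marginally stable

The poles can be read from the denominator factors: s = ±j.
Since the simple pole(s) at s = j, -j lie on the jω-axis with none in the right half-plane, the system is marginally stable.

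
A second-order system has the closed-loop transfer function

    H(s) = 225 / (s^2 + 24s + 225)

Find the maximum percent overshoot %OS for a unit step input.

%OS ≈ 1.52%

Comparing s^2 + 24s + 225 to s^2 + 2ζωₙs + ωₙ²: ωₙ = 15 rad/s and ζ = 24/(2·15) = 0.8.
%OS = 100·exp(−πζ/√(1−ζ²)) = 100·exp(−π·0.8/√(1−0.8²)) ≈ 1.52%.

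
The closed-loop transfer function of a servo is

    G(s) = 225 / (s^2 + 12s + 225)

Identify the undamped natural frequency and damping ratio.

ωₙ = 15 rad/s, ζ = 0.4

Compare the denominator to the standard form s^2 + 2ζωₙs + ωₙ².
ωₙ² = 225, so ωₙ = 15 rad/s.
2ζωₙ = 12, so ζ = 12/(2·15) = 0.4.
With ζ = 0.4 the response is underdamped.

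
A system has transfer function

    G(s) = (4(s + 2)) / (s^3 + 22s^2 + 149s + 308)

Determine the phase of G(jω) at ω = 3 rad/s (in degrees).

∠G(j3) ≈ -19.01°

At s = j3: numerator = 8 + j12, denominator = 110 + j420.
∠G = ∠num − ∠den = 56.310° − (75.324°) = -19.01°.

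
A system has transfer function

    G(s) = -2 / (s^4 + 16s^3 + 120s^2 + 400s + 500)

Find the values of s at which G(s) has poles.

The poles are the roots of the denominator s^4 + 16s^3 + 120s^2 + 400s + 500 = 0.
No real roots exist; factor into two real quadratics: (s^2 + 6s + 10)(s^2 + 10s + 50) = 0.
Each quadratic gives a conjugate pair via the quadratic formula.

s = -3 + j, -3 - j, -5 + 5j, -5 - 5j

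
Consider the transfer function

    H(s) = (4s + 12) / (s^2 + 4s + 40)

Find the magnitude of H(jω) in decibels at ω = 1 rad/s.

|H(j1)|_dB ≈ -9.83 dB

Substitute s = j1: numerator = 12 + j4, denominator = 39 + j4.
|H(j1)| = |12 + j4| / |39 + j4| = 12.649 / 39.205 ≈ 0.3226.
In decibels: 20·log₁₀(0.3226) ≈ -9.83 dB.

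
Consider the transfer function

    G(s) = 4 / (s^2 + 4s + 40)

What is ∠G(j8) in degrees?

At s = j8: numerator = 4, denominator = -24 + j32.
∠G = ∠num − ∠den = 0° − (126.87°) = -126.9°.

∠G(j8) ≈ -126.9°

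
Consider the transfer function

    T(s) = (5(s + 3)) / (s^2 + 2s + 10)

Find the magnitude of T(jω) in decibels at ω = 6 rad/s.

Substitute s = j6: numerator = 15 + j30, denominator = -26 + j12.
|T(j6)| = |15 + j30| / |-26 + j12| = 33.541 / 28.636 ≈ 1.171.
In decibels: 20·log₁₀(1.171) ≈ 1.37 dB.

|T(j6)|_dB ≈ 1.37 dB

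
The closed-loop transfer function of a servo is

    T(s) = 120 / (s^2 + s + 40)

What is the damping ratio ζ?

ζ ≈ 0.07906

Compare the denominator to the standard form s^2 + 2ζωₙs + ωₙ².
ωₙ² = 40, so ωₙ = √40 ≈ 6.325 rad/s.
2ζωₙ = 1, so ζ = 1/(2·√40) ≈ 0.07906.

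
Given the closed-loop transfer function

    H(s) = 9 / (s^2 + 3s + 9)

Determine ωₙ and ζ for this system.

Compare the denominator to the standard form s^2 + 2ζωₙs + ωₙ².
ωₙ² = 9, so ωₙ = 3 rad/s.
2ζωₙ = 3, so ζ = 3/(2·3) = 0.5.

ωₙ = 3 rad/s, ζ = 0.5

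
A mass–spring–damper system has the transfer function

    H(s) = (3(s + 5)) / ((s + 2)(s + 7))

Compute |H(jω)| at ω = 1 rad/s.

|H(j1)| ≈ 0.9675

Substitute s = j1: numerator = 15 + j3, denominator = 13 + j9.
|H(j1)| = |15 + j3| / |13 + j9| = 15.297 / 15.811 ≈ 0.9675.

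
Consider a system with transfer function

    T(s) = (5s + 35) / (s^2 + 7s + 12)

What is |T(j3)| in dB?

|T(j3)|_dB ≈ 5.08 dB

Substitute s = j3: numerator = 35 + j15, denominator = 3 + j21.
|T(j3)| = |35 + j15| / |3 + j21| = 38.079 / 21.213 ≈ 1.795.
In decibels: 20·log₁₀(1.795) ≈ 5.08 dB.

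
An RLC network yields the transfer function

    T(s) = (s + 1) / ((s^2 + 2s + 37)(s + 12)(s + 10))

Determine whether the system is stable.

stable

The poles can be read from the denominator factors: s = -1 + 6j, -1 - 6j, -12, -10.
Since all poles lie strictly in the left half-plane, the system is stable.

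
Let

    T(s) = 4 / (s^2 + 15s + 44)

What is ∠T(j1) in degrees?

∠T(j1) ≈ -19.23°

At s = j1: numerator = 4, denominator = 43 + j15.
∠T = ∠num − ∠den = 0° − (19.231°) = -19.23°.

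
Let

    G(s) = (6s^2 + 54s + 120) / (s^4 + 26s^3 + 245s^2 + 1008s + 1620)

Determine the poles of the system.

The poles are the roots of the denominator s^4 + 26s^3 + 245s^2 + 1008s + 1620 = 0.
Trying s = -9: the polynomial evaluates to 0, so (s + 9) is a factor.
Dividing out leaves s^3 + 17s^2 + 92s + 180 = 0.
This factors further as (s^2 + 8s + 20)(s + 9) = 0.

s = -4 ± 2j, -9, -9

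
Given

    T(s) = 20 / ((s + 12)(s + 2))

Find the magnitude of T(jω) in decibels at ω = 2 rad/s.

|T(j2)|_dB ≈ -4.71 dB

Substitute s = j2: numerator = 20, denominator = 20 + j28.
|T(j2)| = |20| / |20 + j28| = 20 / 34.409 ≈ 0.5812.
In decibels: 20·log₁₀(0.5812) ≈ -4.71 dB.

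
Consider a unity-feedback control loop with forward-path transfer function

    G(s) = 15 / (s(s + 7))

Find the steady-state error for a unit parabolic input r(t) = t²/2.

e_ss = ∞

G(s) has one pole at the origin.
This is a Type 1 system; Ka = lim_{s→0} s^2·G(s) = 0, so the steady-state error for a parabola input is infinite.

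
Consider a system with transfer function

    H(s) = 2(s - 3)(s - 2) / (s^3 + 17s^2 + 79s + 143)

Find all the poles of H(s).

The poles are the roots of the denominator s^3 + 17s^2 + 79s + 143 = 0.
Trying s = -11: the polynomial evaluates to 0, so (s + 11) is a factor.
Dividing out leaves s^2 + 6s + 13 = 0.
The quadratic formula then gives s = -3 ± 2j.

s = -3 + 2j, -3 - 2j, -11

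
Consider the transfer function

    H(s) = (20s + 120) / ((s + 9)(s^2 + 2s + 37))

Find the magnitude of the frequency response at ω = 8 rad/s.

Substitute s = j8: numerator = 120 + j160, denominator = -371 - j72.
|H(j8)| = |120 + j160| / |-371 - j72| = 200 / 377.92 ≈ 0.5292.

|H(j8)| ≈ 0.5292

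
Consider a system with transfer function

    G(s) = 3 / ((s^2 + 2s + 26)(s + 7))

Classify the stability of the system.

stable

The poles can be read from the denominator factors: s = -1 + 5j, -1 - 5j, -7.
Since all poles lie strictly in the left half-plane, the system is stable.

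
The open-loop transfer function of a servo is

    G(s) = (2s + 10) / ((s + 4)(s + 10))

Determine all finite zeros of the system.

Set the numerator to zero: 2s + 10 = 0, i.e. 2·(s + 5) = 0.
So s = -5.

s = -5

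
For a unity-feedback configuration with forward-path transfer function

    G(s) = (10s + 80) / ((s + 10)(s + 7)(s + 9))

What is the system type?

Type 0

The denominator has no factor of s at the origin — no free integrator — so this is a Type 0 system.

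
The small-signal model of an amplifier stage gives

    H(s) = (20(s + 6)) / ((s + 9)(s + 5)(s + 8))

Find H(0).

H(0) = 1/3 ≈ 0.3333

At s = 0 each factor (s + a) contributes a and each (s^2 + bs + c) contributes c.
H(0) = 20·(6) / ((9) · (5) · (8)) = 120/360 = 1/3.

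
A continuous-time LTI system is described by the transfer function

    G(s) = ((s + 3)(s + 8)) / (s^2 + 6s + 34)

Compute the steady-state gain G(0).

G(0) = 12/17 ≈ 0.7059

At s = 0 each factor (s + a) contributes a and each (s^2 + bs + c) contributes c.
G(0) = 1·(3) · (8) / ((34)) = 24/34 = 12/17.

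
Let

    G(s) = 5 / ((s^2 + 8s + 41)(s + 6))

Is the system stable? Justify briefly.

stable

The poles can be read from the denominator factors: s = -4 + 5j, -4 - 5j, -6.
Since all poles lie strictly in the left half-plane, the system is stable.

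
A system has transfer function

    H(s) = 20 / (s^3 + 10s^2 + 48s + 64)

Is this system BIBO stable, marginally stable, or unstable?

stable

The denominator s^3 + 10s^2 + 48s + 64 factors as (s^2 + 8s + 32)(s + 2), giving poles at s = -4 + 4j, -4 - 4j, -2.
Since all poles lie strictly in the left half-plane, the system is stable.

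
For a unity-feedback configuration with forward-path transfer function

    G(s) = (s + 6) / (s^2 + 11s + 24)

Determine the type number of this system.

Type 0

The denominator has no factor of s at the origin — no free integrator — so this is a Type 0 system.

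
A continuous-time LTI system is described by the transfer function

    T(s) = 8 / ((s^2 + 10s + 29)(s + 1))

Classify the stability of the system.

stable

The poles can be read from the denominator factors: s = -5 + 2j, -5 - 2j, -1.
Since all poles lie strictly in the left half-plane, the system is stable.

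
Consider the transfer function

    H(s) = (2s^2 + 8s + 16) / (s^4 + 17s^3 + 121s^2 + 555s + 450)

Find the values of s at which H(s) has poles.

s = -3 ± 6j, -10, -1

The poles are the roots of the denominator s^4 + 17s^3 + 121s^2 + 555s + 450 = 0.
Trying s = -10: the polynomial evaluates to 0, so (s + 10) is a factor.
Dividing out leaves s^3 + 7s^2 + 51s + 45 = 0.
This factors further as (s^2 + 6s + 45)(s + 1) = 0.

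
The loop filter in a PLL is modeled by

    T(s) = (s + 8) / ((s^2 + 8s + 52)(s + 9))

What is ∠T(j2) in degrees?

∠T(j2) ≈ -16.93°

At s = j2: numerator = 8 + j2, denominator = 400 + j240.
∠T = ∠num − ∠den = 14.036° − (30.964°) = -16.93°.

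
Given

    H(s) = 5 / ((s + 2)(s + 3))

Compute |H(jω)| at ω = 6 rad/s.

|H(j6)| ≈ 0.1179

Substitute s = j6: numerator = 5, denominator = -30 + j30.
|H(j6)| = |5| / |-30 + j30| = 5 / 42.426 ≈ 0.1179.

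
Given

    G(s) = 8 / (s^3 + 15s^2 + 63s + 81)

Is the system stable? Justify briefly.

stable

The denominator s^3 + 15s^2 + 63s + 81 factors as (s + 3)^2(s + 9), giving poles at s = -3, -3, -9.
Since all poles lie strictly in the left half-plane, the system is stable.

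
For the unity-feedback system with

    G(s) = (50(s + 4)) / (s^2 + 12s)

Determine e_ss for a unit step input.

G(s) has one pole at the origin.
This is a Type 1 system; for a step input the steady-state error is zero.

e_ss = 0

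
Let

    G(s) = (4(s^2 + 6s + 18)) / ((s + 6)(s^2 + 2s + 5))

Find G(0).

G(0) = 12/5 ≈ 2.400

At s = 0 each factor (s + a) contributes a and each (s^2 + bs + c) contributes c.
G(0) = 4·(18) / ((6) · (5)) = 72/30 = 12/5.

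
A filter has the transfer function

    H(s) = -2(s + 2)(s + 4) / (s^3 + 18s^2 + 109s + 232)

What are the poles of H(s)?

The poles are the roots of the denominator s^3 + 18s^2 + 109s + 232 = 0.
Trying s = -8: the polynomial evaluates to 0, so (s + 8) is a factor.
Dividing out leaves s^2 + 10s + 29 = 0.
The quadratic formula then gives s = -5 ± 2j.

s = -5 ± 2j, -8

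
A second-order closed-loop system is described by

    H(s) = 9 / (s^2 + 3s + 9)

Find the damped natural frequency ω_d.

Comparing s^2 + 3s + 9 to s^2 + 2ζωₙs + ωₙ²: ωₙ = 3 rad/s and ζ = 3/(2·3) = 0.5.
ζωₙ = 3/2 = 1.5, so ω_d = ωₙ√(1−ζ²) = √(ωₙ² − (ζωₙ)²) = √(9 − 1.5²) = √6.75 ≈ 2.598 rad/s.

ω_d ≈ 2.598 rad/s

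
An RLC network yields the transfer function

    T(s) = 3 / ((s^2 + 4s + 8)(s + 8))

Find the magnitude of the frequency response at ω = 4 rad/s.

|T(j4)| = 0.01875

Substitute s = j4: numerator = 3, denominator = -128 + j96.
|T(j4)| = |3| / |-128 + j96| = 3 / 160 = 0.01875.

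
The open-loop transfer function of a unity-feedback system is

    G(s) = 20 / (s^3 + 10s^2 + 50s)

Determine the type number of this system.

Type 1

The denominator has 1 factor of s at the origin (free integrator), so this is a Type 1 system.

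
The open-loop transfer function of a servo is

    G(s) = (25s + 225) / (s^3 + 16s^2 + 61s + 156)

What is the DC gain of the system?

Set s = 0: G(0) = (225) / (156) = 75/52.

G(0) = 75/52 ≈ 1.442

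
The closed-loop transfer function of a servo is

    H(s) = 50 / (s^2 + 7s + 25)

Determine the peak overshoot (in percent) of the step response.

Comparing s^2 + 7s + 25 to s^2 + 2ζωₙs + ωₙ²: ωₙ = 5 rad/s and ζ = 7/(2·5) = 0.7.
%OS = 100·exp(−πζ/√(1−ζ²)) = 100·exp(−π·0.7/√(1−0.7²)) ≈ 4.60%.

%OS ≈ 4.60%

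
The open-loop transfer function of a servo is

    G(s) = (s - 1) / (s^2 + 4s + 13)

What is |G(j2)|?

Substitute s = j2: numerator = -1 + j2, denominator = 9 + j8.
|G(j2)| = |-1 + j2| / |9 + j8| = 2.2361 / 12.042 ≈ 0.1857.

|G(j2)| ≈ 0.1857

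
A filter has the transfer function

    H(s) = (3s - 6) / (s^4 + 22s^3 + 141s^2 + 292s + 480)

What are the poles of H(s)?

The poles are the roots of the denominator s^4 + 22s^3 + 141s^2 + 292s + 480 = 0.
Trying s = -12: the polynomial evaluates to 0, so (s + 12) is a factor.
Dividing out leaves s^3 + 10s^2 + 21s + 40 = 0.
This factors further as (s^2 + 2s + 5)(s + 8) = 0.

s = -1 ± 2j, -12, -8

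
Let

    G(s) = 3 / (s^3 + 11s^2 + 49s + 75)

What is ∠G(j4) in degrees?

At s = j4: numerator = 3, denominator = -101 + j132.
∠G = ∠num − ∠den = 0° − (127.42°) = -127.4°.

∠G(j4) ≈ -127.4°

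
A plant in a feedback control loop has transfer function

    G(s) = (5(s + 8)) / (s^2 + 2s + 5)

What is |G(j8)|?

|G(j8)| ≈ 0.9254

Substitute s = j8: numerator = 40 + j40, denominator = -59 + j16.
|G(j8)| = |40 + j40| / |-59 + j16| = 56.569 / 61.131 ≈ 0.9254.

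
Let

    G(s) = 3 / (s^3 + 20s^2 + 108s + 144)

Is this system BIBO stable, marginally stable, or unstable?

The denominator s^3 + 20s^2 + 108s + 144 factors as (s + 12)(s + 2)(s + 6), giving poles at s = -12, -2, -6.
Since all poles lie strictly in the left half-plane, the system is stable.

stable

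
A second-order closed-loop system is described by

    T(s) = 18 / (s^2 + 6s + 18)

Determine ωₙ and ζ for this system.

Compare the denominator to the standard form s^2 + 2ζωₙs + ωₙ².
ωₙ² = 18, so ωₙ = √18 ≈ 4.243 rad/s.
2ζωₙ = 6, so ζ = 6/(2·√18) ≈ 0.7071.

ωₙ ≈ 4.243 rad/s, ζ ≈ 0.7071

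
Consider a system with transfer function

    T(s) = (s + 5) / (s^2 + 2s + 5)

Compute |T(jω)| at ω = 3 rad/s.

Substitute s = j3: numerator = 5 + j3, denominator = -4 + j6.
|T(j3)| = |5 + j3| / |-4 + j6| = 5.8310 / 7.2111 ≈ 0.8086.

|T(j3)| ≈ 0.8086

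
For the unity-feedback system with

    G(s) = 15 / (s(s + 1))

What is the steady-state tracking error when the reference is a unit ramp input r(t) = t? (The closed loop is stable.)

G(s) has one pole at the origin.
This is a Type 1 system. Kv = lim_{s→0} s·G(s) = 15/1.
e_ss = 1/Kv = 1/(15) = 1/15 ≈ 0.06667.

e_ss = 0.06667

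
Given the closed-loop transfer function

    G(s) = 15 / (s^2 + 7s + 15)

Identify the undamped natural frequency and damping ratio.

Compare the denominator to the standard form s^2 + 2ζωₙs + ωₙ².
ωₙ² = 15, so ωₙ = √15 ≈ 3.873 rad/s.
2ζωₙ = 7, so ζ = 7/(2·√15) ≈ 0.9037.
With ζ = 0.9037 the response is underdamped.

ωₙ ≈ 3.873 rad/s, ζ ≈ 0.9037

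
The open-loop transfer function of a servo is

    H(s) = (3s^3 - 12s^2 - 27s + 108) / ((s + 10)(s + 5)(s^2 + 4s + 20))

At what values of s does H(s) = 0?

Set the numerator to zero: 3s^3 - 12s^2 - 27s + 108 = 0, i.e. 3·(s^3 - 4s^2 - 9s + 36) = 0.
Factoring: (s - 4)(s + 3)(s - 3) = 0.

s = 4, -3, 3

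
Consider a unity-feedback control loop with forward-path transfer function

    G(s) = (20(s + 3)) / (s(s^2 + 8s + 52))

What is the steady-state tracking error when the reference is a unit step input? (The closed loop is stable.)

G(s) has one pole at the origin.
This is a Type 1 system; for a step input the steady-state error is zero.

e_ss = 0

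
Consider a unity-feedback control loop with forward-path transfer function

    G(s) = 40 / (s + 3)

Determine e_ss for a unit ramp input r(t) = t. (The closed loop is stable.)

G(s) has no poles at the origin.
This is a Type 0 system; Kv = lim_{s→0} s·G(s) = 0, so the steady-state error for a ramp input is infinite.

e_ss = ∞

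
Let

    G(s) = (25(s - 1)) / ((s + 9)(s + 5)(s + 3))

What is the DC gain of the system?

At s = 0 each factor (s + a) contributes a and each (s^2 + bs + c) contributes c.
G(0) = 25·(-1) / ((9) · (5) · (3)) = -25/135 = -5/27.

G(0) = -5/27 ≈ -0.1852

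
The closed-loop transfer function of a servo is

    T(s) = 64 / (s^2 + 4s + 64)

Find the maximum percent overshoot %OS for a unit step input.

Comparing s^2 + 4s + 64 to s^2 + 2ζωₙs + ωₙ²: ωₙ = 8 rad/s and ζ = 4/(2·8) = 0.25.
%OS = 100·exp(−πζ/√(1−ζ²)) = 100·exp(−π·0.25/√(1−0.25²)) ≈ 44.4%.

%OS ≈ 44.4%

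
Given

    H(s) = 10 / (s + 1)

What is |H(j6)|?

|H(j6)| ≈ 1.644

Substitute s = j6: numerator = 10, denominator = 1 + j6.
|H(j6)| = |10| / |1 + j6| = 10 / 6.0828 ≈ 1.644.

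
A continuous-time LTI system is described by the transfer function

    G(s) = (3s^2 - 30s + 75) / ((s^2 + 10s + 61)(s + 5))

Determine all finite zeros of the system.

Set the numerator to zero: 3s^2 - 30s + 75 = 0, i.e. 3·(s^2 - 10s + 25) = 0.
Factoring: (s - 5)^2 = 0.

s = 5, 5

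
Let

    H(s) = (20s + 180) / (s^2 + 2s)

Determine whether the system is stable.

marginally stable

The denominator s^2 + 2s factors as s(s + 2), giving poles at s = 0, -2.
Since the simple pole(s) at s = 0 lie on the jω-axis with none in the right half-plane, the system is marginally stable.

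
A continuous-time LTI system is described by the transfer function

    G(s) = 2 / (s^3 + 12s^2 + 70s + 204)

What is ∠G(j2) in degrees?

∠G(j2) ≈ -40.24°

At s = j2: numerator = 2, denominator = 156 + j132.
∠G = ∠num − ∠den = 0° − (40.236°) = -40.24°.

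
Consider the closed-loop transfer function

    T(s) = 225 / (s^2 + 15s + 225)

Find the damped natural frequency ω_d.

Comparing s^2 + 15s + 225 to s^2 + 2ζωₙs + ωₙ²: ωₙ = 15 rad/s and ζ = 15/(2·15) = 0.5.
ζωₙ = 15/2 = 7.5, so ω_d = ωₙ√(1−ζ²) = √(ωₙ² − (ζωₙ)²) = √(225 − 7.5²) = √168.75 ≈ 12.99 rad/s.

ω_d ≈ 12.99 rad/s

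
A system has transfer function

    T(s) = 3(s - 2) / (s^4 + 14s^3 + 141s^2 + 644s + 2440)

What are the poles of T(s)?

s = -5 ± 6j, -2 ± 6j

The poles are the roots of the denominator s^4 + 14s^3 + 141s^2 + 644s + 2440 = 0.
No real roots exist; factor into two real quadratics: (s^2 + 10s + 61)(s^2 + 4s + 40) = 0.
Each quadratic gives a conjugate pair via the quadratic formula.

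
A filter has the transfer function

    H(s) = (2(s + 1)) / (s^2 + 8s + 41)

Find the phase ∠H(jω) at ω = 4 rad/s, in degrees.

∠H(j4) ≈ 23.96°

At s = j4: numerator = 2 + j8, denominator = 25 + j32.
∠H = ∠num − ∠den = 75.964° − (52.001°) = 23.96°.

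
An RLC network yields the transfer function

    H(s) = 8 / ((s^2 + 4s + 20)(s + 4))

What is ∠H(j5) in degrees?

∠H(j5) ≈ -155.4°

At s = j5: numerator = 8, denominator = -120 + j55.
∠H = ∠num − ∠den = 0° − (155.38°) = -155.4°.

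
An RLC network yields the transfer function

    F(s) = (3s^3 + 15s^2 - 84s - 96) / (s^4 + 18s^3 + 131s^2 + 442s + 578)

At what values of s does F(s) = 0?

s = 4, -1, -8

Set the numerator to zero: 3s^3 + 15s^2 - 84s - 96 = 0, i.e. 3·(s^3 + 5s^2 - 28s - 32) = 0.
Factoring: (s - 4)(s + 1)(s + 8) = 0.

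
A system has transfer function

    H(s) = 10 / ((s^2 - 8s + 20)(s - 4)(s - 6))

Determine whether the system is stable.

unstable

The poles can be read from the denominator factors: s = 4 + 2j, 4 - 2j, 4, 6.
Since the pole(s) at s = 4 + 2j, 4 - 2j, 4, 6 lie in the right half-plane, the system is unstable.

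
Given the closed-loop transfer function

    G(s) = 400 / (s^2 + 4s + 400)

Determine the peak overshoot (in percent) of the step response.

Comparing s^2 + 4s + 400 to s^2 + 2ζωₙs + ωₙ²: ωₙ = 20 rad/s and ζ = 4/(2·20) = 0.1.
%OS = 100·exp(−πζ/√(1−ζ²)) = 100·exp(−π·0.1/√(1−0.1²)) ≈ 72.9%.

%OS ≈ 72.9%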